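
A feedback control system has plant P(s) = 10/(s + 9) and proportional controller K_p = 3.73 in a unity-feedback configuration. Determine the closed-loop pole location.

s = -46.3

Closed-loop transfer function: T(s) = K_p·P(s)/(1 + K_p·P(s)) = 37.3/(s + 9 + 37.3) = 37.3/(s + 46.3).
The closed-loop pole is at s = −46.3.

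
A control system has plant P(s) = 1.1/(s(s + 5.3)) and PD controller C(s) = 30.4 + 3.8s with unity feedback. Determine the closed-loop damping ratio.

ζ = 0.82

Forward path: (30.4 + 3.8s)·1.1/(s(s+5.3)). The closed-loop characteristic equation is s² + (5.3 + 1.1·3.8)s + 1.1·30.4 = 0.
That is s² + 9.48s + 33.44 = 0, so ω_n = 5.783 rad/s and ζ = 9.48/(2·5.783) = 0.8197.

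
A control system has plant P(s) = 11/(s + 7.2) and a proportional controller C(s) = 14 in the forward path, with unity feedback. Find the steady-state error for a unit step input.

0.0447

The loop is type 0. Static position error constant K_pos = C(0)·P(0) = 14·1.528 = 21.39.
Steady-state error to a unit step: e_ss = 1/(1+K_pos) = 1/22.39 = 0.0447.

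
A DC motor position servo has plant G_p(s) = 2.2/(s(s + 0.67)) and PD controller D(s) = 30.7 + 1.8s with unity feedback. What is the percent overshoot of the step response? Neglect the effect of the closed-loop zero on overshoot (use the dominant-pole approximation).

39.8%

Forward path: (30.7 + 1.8s)·2.2/(s(s+0.67)). The closed-loop characteristic equation is s² + (0.67 + 2.2·1.8)s + 2.2·30.7 = 0.
That is s² + 4.63s + 67.54 = 0, so ω_n = 8.218 rad/s and ζ = 4.63/(2·8.218) = 0.2817.
%OS = 100·exp(−πζ/√(1−ζ²)) = 39.8%.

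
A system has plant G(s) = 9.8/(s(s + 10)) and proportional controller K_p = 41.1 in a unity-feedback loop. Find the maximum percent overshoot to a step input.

44.6%

Closed-loop characteristic equation: s² + 10s + 402.8 = 0, so ω_n = 20.07 rad/s and ζ = 10/(2·20.07) = 0.2491.
%OS = 100·exp(−πζ/√(1−ζ²)) = 100·exp(−π·0.2491/√0.9379) = 44.6%.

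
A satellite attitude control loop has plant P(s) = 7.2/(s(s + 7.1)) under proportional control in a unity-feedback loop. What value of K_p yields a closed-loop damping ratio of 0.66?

K_p = 4.02

Closed-loop characteristic equation: s² + 7.1s + K_p·7.2 = 0.
So ω_n = √(7.2K_p) and 2ζω_n = 7.1, giving ζ = 7.1/(2√(7.2K_p)).
Setting ζ = 0.66: √(7.2K_p) = 7.1/(2·0.66) = 5.379, so K_p = 28.93/7.2 = 4.02.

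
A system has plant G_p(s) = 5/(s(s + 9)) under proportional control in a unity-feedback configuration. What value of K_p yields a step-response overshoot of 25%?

From %OS = 100·exp(−πζ/√(1−ζ²)) = 25%, ζ = −ln(0.25)/√(π²+ln²(0.25)) = 0.4037.
Characteristic equation s² + 9s + 5K_p = 0 gives ζ = 9/(2√(5K_p)).
Setting ζ = 0.4037: √(5K_p) = 9/(2·0.4037) = 11.15, so K_p = 124.2/5 = 24.8.

K_p = 24.8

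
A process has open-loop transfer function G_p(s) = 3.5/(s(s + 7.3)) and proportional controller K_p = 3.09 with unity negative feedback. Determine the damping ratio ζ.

ζ = 1.11

1 + K_p·G_p(s) = 0 gives s² + 7.3s + 10.81 = 0.
Matching s² + 2ζω_n s + ω_n²: ω_n = √10.81 = 3.289 rad/s and 2ζω_n = 7.3, so ζ = 7.3/(2·3.289) = 1.11.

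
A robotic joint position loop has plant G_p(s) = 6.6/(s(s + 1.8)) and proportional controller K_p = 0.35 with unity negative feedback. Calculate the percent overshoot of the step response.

Closed-loop characteristic equation: s² + 1.8s + 2.31 = 0, so ω_n = 1.52 rad/s and ζ = 1.8/(2·1.52) = 0.5922.
%OS = 100·exp(−πζ/√(1−ζ²)) = 100·exp(−π·0.5922/√0.6494) = 9.94%.

9.94%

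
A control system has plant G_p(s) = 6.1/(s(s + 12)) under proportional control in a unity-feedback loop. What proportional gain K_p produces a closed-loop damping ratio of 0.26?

K_p = 87.3

Closed-loop characteristic equation: s² + 12s + K_p·6.1 = 0.
So ω_n = √(6.1K_p) and 2ζω_n = 12, giving ζ = 12/(2√(6.1K_p)).
Setting ζ = 0.26: √(6.1K_p) = 12/(2·0.26) = 23.08, so K_p = 532.5/6.1 = 87.3.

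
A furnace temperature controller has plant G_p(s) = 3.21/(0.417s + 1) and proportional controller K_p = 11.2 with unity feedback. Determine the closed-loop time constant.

Closed loop: T(s) = K_p·G_p/(1+K_p·G_p) = 35.95/(0.417s + 1 + 35.95), with pole at s = −(1 + 35.95)/0.417 = −88.61.
Closed-loop time constant τ = 1/88.61 = 0.0113 s.

τ = 0.0113 s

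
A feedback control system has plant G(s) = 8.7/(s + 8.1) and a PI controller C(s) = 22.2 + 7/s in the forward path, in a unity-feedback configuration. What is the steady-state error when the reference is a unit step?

0

The open loop C(s)G(s) has a pole at the origin (type 1), so the static position error constant is infinite and e_ss = 1/(1+∞) = 0.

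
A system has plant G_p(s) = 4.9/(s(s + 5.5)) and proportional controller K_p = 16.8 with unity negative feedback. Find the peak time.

T_p = 0.363 s

Closed-loop characteristic equation: s² + 5.5s + 82.32 = 0, so ω_n = 9.073 rad/s and ζ = 5.5/(2·9.073) = 0.3031.
Damped frequency ω_d = ω_n√(1−ζ²) = 8.646 rad/s, so peak time T_p = π/ω_d = 0.363 s.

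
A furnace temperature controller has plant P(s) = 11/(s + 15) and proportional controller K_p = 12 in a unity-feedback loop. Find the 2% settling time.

T_s ≈ 0.0272 s

Closed-loop transfer function: T(s) = K_p·P(s)/(1 + K_p·P(s)) = 132/(s + 15 + 132) = 132/(s + 147).
Time constant τ = 1/147 = 0.006803 s, so the 2% settling time is about 4τ = 0.0272 s.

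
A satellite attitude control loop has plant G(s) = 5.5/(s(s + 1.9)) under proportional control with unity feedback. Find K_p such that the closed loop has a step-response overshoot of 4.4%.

K_p = 0.33

From %OS = 100·exp(−πζ/√(1−ζ²)) = 4.4%, ζ = −ln(0.044)/√(π²+ln²(0.044)) = 0.7051.
Characteristic equation s² + 1.9s + 5.5K_p = 0 gives ζ = 1.9/(2√(5.5K_p)).
Setting ζ = 0.7051: √(5.5K_p) = 1.9/(2·0.7051) = 1.347, so K_p = 1.815/5.5 = 0.33.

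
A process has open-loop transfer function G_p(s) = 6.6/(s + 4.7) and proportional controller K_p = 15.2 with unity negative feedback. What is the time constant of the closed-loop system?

τ = 0.00952 s

Closed-loop transfer function: T(s) = K_p·G_p(s)/(1 + K_p·G_p(s)) = 100.3/(s + 4.7 + 100.3) = 100.3/(s + 105).
Time constant τ = 1/105 = 0.00952 s.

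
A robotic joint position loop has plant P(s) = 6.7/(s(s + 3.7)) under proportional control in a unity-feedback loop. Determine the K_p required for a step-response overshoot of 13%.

From %OS = 100·exp(−πζ/√(1−ζ²)) = 13%, ζ = −ln(0.13)/√(π²+ln²(0.13)) = 0.5446.
Characteristic equation s² + 3.7s + 6.7K_p = 0 gives ζ = 3.7/(2√(6.7K_p)).
Setting ζ = 0.5446: √(6.7K_p) = 3.7/(2·0.5446) = 3.397, so K_p = 11.54/6.7 = 1.72.

K_p = 1.72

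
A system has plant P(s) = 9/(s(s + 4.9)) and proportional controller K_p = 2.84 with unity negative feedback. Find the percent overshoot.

17.5%

From 1 + K_pP(s) = 0: s² + 4.9s + 25.56 = 0 ⇒ ω_n = 5.056, ζ = 0.4846.
%OS = 100·exp(−πζ/√(1−ζ²)) = 100·exp(−π·0.4846/√0.7652) = 17.5%.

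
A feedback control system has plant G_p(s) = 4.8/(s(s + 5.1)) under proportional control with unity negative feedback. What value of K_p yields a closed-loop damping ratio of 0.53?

Closed-loop characteristic equation: s² + 5.1s + K_p·4.8 = 0.
So ω_n = √(4.8K_p) and 2ζω_n = 5.1, giving ζ = 5.1/(2√(4.8K_p)).
Setting ζ = 0.53: √(4.8K_p) = 5.1/(2·0.53) = 4.811, so K_p = 23.15/4.8 = 4.82.

K_p = 4.82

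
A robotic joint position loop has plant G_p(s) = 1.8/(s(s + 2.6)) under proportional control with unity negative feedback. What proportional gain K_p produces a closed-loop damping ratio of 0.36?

K_p = 7.24

Closed-loop characteristic equation: s² + 2.6s + K_p·1.8 = 0.
So ω_n = √(1.8K_p) and 2ζω_n = 2.6, giving ζ = 2.6/(2√(1.8K_p)).
Setting ζ = 0.36: √(1.8K_p) = 2.6/(2·0.36) = 3.611, so K_p = 13.04/1.8 = 7.24.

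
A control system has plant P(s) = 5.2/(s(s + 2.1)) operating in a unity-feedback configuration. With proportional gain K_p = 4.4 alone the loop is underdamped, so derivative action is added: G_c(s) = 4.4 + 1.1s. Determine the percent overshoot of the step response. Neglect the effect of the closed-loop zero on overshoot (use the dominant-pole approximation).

1.16%

Forward path: (4.4 + 1.1s)·5.2/(s(s+2.1)). The closed-loop characteristic equation is s² + (2.1 + 5.2·1.1)s + 5.2·4.4 = 0.
That is s² + 7.82s + 22.88 = 0, so ω_n = 4.783 rad/s and ζ = 7.82/(2·4.783) = 0.8174.
%OS = 100·exp(−πζ/√(1−ζ²)) = 1.16%.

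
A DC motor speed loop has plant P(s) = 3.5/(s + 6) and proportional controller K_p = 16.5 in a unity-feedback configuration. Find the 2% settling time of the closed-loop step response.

Closed-loop transfer function: T(s) = K_p·P(s)/(1 + K_p·P(s)) = 57.75/(s + 6 + 57.75) = 57.75/(s + 63.75).
Time constant τ = 1/63.75 = 0.01569 s, so the 2% settling time is about 4τ = 0.0627 s.

T_s ≈ 0.0627 s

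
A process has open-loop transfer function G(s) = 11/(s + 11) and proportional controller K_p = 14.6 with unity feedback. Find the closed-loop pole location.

s = -171.6

Closed-loop transfer function: T(s) = K_p·G(s)/(1 + K_p·G(s)) = 160.6/(s + 11 + 160.6) = 160.6/(s + 171.6).
The closed-loop pole is at s = −171.6.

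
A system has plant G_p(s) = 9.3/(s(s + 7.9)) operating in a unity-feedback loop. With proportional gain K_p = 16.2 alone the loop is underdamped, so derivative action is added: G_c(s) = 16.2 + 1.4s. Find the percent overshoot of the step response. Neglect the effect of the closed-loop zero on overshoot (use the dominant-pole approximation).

Forward path: (16.2 + 1.4s)·9.3/(s(s+7.9)). The closed-loop characteristic equation is s² + (7.9 + 9.3·1.4)s + 9.3·16.2 = 0.
That is s² + 20.92s + 150.7 = 0, so ω_n = 12.27 rad/s and ζ = 20.92/(2·12.27) = 0.8522.
%OS = 100·exp(−πζ/√(1−ζ²)) = 0.6%.

0.6%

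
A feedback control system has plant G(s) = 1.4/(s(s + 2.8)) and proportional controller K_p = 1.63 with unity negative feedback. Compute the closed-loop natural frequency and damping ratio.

ω_n = 1.51 rad/s, ζ = 0.927

1 + K_p·G(s) = 0 gives s² + 2.8s + 2.282 = 0.
Matching s² + 2ζω_n s + ω_n²: ω_n = √2.282 = 1.511 rad/s and 2ζω_n = 2.8, so ζ = 2.8/(2·1.511) = 0.927.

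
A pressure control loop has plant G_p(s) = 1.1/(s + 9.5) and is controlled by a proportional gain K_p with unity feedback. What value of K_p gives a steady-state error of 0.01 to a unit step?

K_p = 855

Steady-state error for a unit step on this type-0 loop is 1/(1 + K_p·G_p(0)).
G_p(0) = 0.1158. Require 1/(1 + K_p·0.1158) = 0.01, so 1 + 0.1158·K_p = 100.
K_p = (100 − 1)/0.1158 = 855.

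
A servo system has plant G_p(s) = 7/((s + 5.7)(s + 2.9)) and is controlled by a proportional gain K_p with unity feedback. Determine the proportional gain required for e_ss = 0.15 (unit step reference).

Steady-state error for a unit step on this type-0 loop is 1/(1 + K_p·G_p(0)).
G_p(0) = 0.4235. Require 1/(1 + K_p·0.4235) = 0.15, so 1 + 0.4235·K_p = 6.667.
K_p = (6.667 − 1)/0.4235 = 13.4.

K_p = 13.4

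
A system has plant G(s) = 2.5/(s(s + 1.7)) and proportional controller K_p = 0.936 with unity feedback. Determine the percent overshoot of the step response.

The closed-loop denominator s² + 1.7s + 2.34 gives ω_n = √2.34 = 1.53 and ζ = 1.7/(2ω_n) = 0.5557.
%OS = 100·exp(−πζ/√(1−ζ²)) = 100·exp(−π·0.5557/√0.6912) = 12.2%.

12.2%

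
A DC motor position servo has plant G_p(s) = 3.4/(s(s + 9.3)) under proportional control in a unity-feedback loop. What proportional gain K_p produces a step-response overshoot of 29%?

K_p = 47.3

From %OS = 100·exp(−πζ/√(1−ζ²)) = 29%, ζ = −ln(0.29)/√(π²+ln²(0.29)) = 0.3666.
Characteristic equation s² + 9.3s + 3.4K_p = 0 gives ζ = 9.3/(2√(3.4K_p)).
Setting ζ = 0.3666: √(3.4K_p) = 9.3/(2·0.3666) = 12.68, so K_p = 160.9/3.4 = 47.3.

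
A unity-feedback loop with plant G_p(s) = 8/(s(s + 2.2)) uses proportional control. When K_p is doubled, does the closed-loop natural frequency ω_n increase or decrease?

ω_n = √(8·K_p), which grows with K_p.

increase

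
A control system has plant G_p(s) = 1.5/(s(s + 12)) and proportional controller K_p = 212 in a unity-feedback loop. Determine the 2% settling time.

T_s ≈ 0.667 s

Closed-loop characteristic equation: s² + 12s + 318 = 0, so ω_n = 17.83 rad/s and ζ = 12/(2·17.83) = 0.3365.
2% settling time T_s ≈ 4/(ζω_n) = 4/6 = 0.667 s.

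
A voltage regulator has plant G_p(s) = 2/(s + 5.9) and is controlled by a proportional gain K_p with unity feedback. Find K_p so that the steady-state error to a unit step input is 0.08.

K_p = 33.9

For a type-0 loop with proportional control, e_ss = 1/(1 + K_p·G_p(0)).
G_p(0) = 0.339. Require 1/(1 + K_p·0.339) = 0.08, so 1 + 0.339·K_p = 12.5.
K_p = (12.5 − 1)/0.339 = 33.9.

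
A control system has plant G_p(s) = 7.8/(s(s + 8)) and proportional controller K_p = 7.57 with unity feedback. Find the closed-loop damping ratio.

1 + K_p·G_p(s) = 0 gives s² + 8s + 59.05 = 0.
Matching s² + 2ζω_n s + ω_n²: ω_n = √59.05 = 7.684 rad/s and 2ζω_n = 8, so ζ = 8/(2·7.684) = 0.521.

ζ = 0.521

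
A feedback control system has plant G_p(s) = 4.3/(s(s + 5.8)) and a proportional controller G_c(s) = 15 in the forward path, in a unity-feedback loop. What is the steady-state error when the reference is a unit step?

0

The open loop G_c(s)G_p(s) has a pole at the origin (type 1), so the static position error constant is infinite and e_ss = 1/(1+∞) = 0.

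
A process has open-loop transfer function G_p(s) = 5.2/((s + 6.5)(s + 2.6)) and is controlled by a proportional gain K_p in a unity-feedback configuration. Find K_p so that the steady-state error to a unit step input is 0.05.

The loop is type 0, so e_ss(step) = 1/(1 + K_pos) with K_pos = K_p·G_p(0).
G_p(0) = 0.3077. Require 1/(1 + K_p·0.3077) = 0.05, so 1 + 0.3077·K_p = 20.
K_p = (20 − 1)/0.3077 = 61.8.

K_p = 61.8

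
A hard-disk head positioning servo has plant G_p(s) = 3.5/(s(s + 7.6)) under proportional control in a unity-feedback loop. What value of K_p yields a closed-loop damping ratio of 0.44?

K_p = 21.3

Closed-loop characteristic equation: s² + 7.6s + K_p·3.5 = 0.
So ω_n = √(3.5K_p) and 2ζω_n = 7.6, giving ζ = 7.6/(2√(3.5K_p)).
Setting ζ = 0.44: √(3.5K_p) = 7.6/(2·0.44) = 8.636, so K_p = 74.59/3.5 = 21.3.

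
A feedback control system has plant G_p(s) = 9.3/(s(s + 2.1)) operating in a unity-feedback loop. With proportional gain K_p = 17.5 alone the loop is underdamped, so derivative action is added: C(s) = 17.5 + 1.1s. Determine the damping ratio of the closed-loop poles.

Forward path: (17.5 + 1.1s)·9.3/(s(s+2.1)). The closed-loop characteristic equation is s² + (2.1 + 9.3·1.1)s + 9.3·17.5 = 0.
That is s² + 12.33s + 162.8 = 0, so ω_n = 12.76 rad/s and ζ = 12.33/(2·12.76) = 0.4833.

ζ = 0.483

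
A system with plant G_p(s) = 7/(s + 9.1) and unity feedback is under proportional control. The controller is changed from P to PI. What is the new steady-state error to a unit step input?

0

The integrator makes K_pos = lim_{s→0} C(s)G(s) infinite, so e_ss = 1/(1+K_pos) = 0.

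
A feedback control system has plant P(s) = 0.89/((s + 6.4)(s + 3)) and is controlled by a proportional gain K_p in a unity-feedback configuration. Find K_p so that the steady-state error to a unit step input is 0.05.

The loop is type 0, so e_ss(step) = 1/(1 + K_pos) with K_pos = K_p·P(0).
P(0) = 0.04635. Require 1/(1 + K_p·0.04635) = 0.05, so 1 + 0.04635·K_p = 20.
K_p = (20 − 1)/0.04635 = 410.

K_p = 410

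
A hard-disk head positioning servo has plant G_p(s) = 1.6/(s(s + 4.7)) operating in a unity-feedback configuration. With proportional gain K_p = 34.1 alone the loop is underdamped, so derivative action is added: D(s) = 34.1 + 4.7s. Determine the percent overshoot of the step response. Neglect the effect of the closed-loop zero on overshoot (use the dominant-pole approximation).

0.981%

Forward path: (34.1 + 4.7s)·1.6/(s(s+4.7)). The closed-loop characteristic equation is s² + (4.7 + 1.6·4.7)s + 1.6·34.1 = 0.
That is s² + 12.22s + 54.56 = 0, so ω_n = 7.386 rad/s and ζ = 12.22/(2·7.386) = 0.8272.
%OS = 100·exp(−πζ/√(1−ζ²)) = 0.981%.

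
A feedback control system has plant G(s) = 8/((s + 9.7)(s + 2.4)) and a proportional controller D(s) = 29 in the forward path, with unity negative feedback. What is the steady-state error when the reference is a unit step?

0.0912

The loop is type 0. Static position error constant K_pos = D(0)·G(0) = 29·0.3436 = 9.966.
Steady-state error to a unit step: e_ss = 1/(1+K_pos) = 1/10.97 = 0.0912.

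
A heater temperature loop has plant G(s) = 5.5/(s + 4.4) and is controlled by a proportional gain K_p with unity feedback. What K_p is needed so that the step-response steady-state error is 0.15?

The loop is type 0, so e_ss(step) = 1/(1 + K_pos) with K_pos = K_p·G(0).
G(0) = 1.25. Require 1/(1 + K_p·1.25) = 0.15, so 1 + 1.25·K_p = 6.667.
K_p = (6.667 − 1)/1.25 = 4.53.

K_p = 4.53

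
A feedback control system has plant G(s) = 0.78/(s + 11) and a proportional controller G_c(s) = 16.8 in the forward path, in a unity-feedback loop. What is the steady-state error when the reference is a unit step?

0.456

The loop is type 0. Static position error constant K_pos = G_c(0)·G(0) = 16.8·0.07091 = 1.191.
Steady-state error to a unit step: e_ss = 1/(1+K_pos) = 1/2.191 = 0.456.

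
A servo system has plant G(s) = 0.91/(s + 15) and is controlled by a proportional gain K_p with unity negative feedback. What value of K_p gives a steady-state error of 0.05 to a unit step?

Steady-state error for a unit step on this type-0 loop is 1/(1 + K_p·G(0)).
G(0) = 0.06067. Require 1/(1 + K_p·0.06067) = 0.05, so 1 + 0.06067·K_p = 20.
K_p = (20 − 1)/0.06067 = 313.

K_p = 313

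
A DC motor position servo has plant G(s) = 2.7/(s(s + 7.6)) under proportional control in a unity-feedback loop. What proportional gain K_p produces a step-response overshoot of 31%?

From %OS = 100·exp(−πζ/√(1−ζ²)) = 31%, ζ = −ln(0.31)/√(π²+ln²(0.31)) = 0.3493.
Characteristic equation s² + 7.6s + 2.7K_p = 0 gives ζ = 7.6/(2√(2.7K_p)).
Setting ζ = 0.3493: √(2.7K_p) = 7.6/(2·0.3493) = 10.88, so K_p = 118.3/2.7 = 43.8.

K_p = 43.8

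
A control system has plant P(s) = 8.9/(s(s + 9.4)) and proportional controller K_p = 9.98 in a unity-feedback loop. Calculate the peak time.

Closed-loop characteristic equation: s² + 9.4s + 88.82 = 0, so ω_n = 9.425 rad/s and ζ = 9.4/(2·9.425) = 0.4987.
Damped frequency ω_d = ω_n√(1−ζ²) = 8.169 rad/s, so peak time T_p = π/ω_d = 0.385 s.

T_p = 0.385 s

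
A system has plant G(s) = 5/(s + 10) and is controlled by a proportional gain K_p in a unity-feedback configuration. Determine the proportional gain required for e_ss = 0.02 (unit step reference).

K_p = 98

The loop is type 0, so e_ss(step) = 1/(1 + K_pos) with K_pos = K_p·G(0).
G(0) = 0.5. Require 1/(1 + K_p·0.5) = 0.02, so 1 + 0.5·K_p = 50.
K_p = (50 − 1)/0.5 = 98.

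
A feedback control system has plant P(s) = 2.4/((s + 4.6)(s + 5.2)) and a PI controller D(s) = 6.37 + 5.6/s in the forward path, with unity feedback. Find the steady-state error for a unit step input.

0

The open loop D(s)P(s) has a pole at the origin (type 1), so the static position error constant is infinite and e_ss = 1/(1+∞) = 0.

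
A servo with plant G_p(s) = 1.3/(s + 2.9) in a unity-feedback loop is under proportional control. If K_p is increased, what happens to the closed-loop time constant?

The closed-loop bandwidth 2.9+K_p·1.3 grows with K_p, so τ shrinks.

decrease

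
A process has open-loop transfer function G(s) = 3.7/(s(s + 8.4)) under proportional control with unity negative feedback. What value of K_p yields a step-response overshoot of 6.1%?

K_p = 10.8

From %OS = 100·exp(−πζ/√(1−ζ²)) = 6.1%, ζ = −ln(0.061)/√(π²+ln²(0.061)) = 0.6649.
Characteristic equation s² + 8.4s + 3.7K_p = 0 gives ζ = 8.4/(2√(3.7K_p)).
Setting ζ = 0.6649: √(3.7K_p) = 8.4/(2·0.6649) = 6.316, so K_p = 39.9/3.7 = 10.8.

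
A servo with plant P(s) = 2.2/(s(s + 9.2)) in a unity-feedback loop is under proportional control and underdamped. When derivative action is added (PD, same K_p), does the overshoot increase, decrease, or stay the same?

decrease

The derivative term adds K·K_d to the s-coefficient of the characteristic equation, raising 2ζω_n while ω_n is unchanged; ζ increases, so overshoot decreases.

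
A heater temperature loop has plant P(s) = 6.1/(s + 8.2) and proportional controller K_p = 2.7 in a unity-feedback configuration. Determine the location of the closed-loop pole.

s = -24.67

Closed-loop transfer function: T(s) = K_p·P(s)/(1 + K_p·P(s)) = 16.47/(s + 8.2 + 16.47) = 16.47/(s + 24.67).
The closed-loop pole is at s = −24.67.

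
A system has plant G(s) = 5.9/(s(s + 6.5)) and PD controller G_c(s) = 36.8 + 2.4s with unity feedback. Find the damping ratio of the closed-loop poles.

ζ = 0.701

Forward path: (36.8 + 2.4s)·5.9/(s(s+6.5)). The closed-loop characteristic equation is s² + (6.5 + 5.9·2.4)s + 5.9·36.8 = 0.
That is s² + 20.66s + 217.1 = 0, so ω_n = 14.73 rad/s and ζ = 20.66/(2·14.73) = 0.7011.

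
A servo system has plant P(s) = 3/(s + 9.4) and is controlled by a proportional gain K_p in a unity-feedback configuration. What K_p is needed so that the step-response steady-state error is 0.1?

K_p = 28.2

The loop is type 0, so e_ss(step) = 1/(1 + K_pos) with K_pos = K_p·P(0).
P(0) = 0.3191. Require 1/(1 + K_p·0.3191) = 0.1, so 1 + 0.3191·K_p = 10.
K_p = (10 − 1)/0.3191 = 28.2.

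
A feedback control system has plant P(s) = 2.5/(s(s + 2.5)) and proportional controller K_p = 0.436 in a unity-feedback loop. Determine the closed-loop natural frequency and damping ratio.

1 + K_p·P(s) = 0 gives s² + 2.5s + 1.09 = 0.
Matching s² + 2ζω_n s + ω_n²: ω_n = √1.09 = 1.044 rad/s and 2ζω_n = 2.5, so ζ = 2.5/(2·1.044) = 1.2.

ω_n = 1.04 rad/s, ζ = 1.2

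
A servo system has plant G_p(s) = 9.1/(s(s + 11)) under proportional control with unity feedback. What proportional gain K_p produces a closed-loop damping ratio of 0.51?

Closed-loop characteristic equation: s² + 11s + K_p·9.1 = 0.
So ω_n = √(9.1K_p) and 2ζω_n = 11, giving ζ = 11/(2√(9.1K_p)).
Setting ζ = 0.51: √(9.1K_p) = 11/(2·0.51) = 10.78, so K_p = 116.3/9.1 = 12.8.

K_p = 12.8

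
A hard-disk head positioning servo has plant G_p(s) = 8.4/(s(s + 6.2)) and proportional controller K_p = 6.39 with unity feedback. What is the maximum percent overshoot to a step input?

23.1%

The closed-loop denominator s² + 6.2s + 53.68 gives ω_n = √53.68 = 7.326 and ζ = 6.2/(2ω_n) = 0.4231.
%OS = 100·exp(−πζ/√(1−ζ²)) = 100·exp(−π·0.4231/√0.821) = 23.1%.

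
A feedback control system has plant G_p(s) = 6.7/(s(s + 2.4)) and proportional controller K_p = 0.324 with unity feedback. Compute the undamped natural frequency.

ω_n = 1.47 rad/s

With unity feedback the closed-loop characteristic equation is s² + 2.4s + 0.324·6.7 = s² + 2.4s + 2.171 = 0.
Matching s² + 2ζω_n s + ω_n²: ω_n = √2.171 = 1.473 rad/s and 2ζω_n = 2.4, so ζ = 2.4/(2·1.473) = 0.814.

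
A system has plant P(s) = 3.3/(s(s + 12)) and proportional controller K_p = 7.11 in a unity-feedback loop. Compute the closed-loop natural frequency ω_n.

ω_n = 4.84 rad/s

1 + K_p·P(s) = 0 gives s² + 12s + 23.46 = 0.
So ω_n² = 23.46 ⇒ ω_n = 4.844 rad/s, and ζ = 12/(2ω_n) = 1.24.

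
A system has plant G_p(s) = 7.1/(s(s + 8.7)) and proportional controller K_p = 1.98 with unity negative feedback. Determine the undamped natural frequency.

With unity feedback the closed-loop characteristic equation is s² + 8.7s + 1.98·7.1 = s² + 8.7s + 14.06 = 0.
So ω_n² = 14.06 ⇒ ω_n = 3.749 rad/s, and ζ = 8.7/(2ω_n) = 1.16.

ω_n = 3.75 rad/s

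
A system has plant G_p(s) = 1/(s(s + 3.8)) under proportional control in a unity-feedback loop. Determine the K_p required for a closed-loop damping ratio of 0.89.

K_p = 4.56

Closed-loop characteristic equation: s² + 3.8s + K_p·1 = 0.
So ω_n = √(1K_p) and 2ζω_n = 3.8, giving ζ = 3.8/(2√(1K_p)).
Setting ζ = 0.89: √(1K_p) = 3.8/(2·0.89) = 2.135, so K_p = 4.558/1 = 4.56.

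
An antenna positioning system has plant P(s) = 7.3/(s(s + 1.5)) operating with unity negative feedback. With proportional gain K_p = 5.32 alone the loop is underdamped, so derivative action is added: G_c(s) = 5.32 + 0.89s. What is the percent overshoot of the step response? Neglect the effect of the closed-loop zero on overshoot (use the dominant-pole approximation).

7.22%

Forward path: (5.32 + 0.89s)·7.3/(s(s+1.5)). The closed-loop characteristic equation is s² + (1.5 + 7.3·0.89)s + 7.3·5.32 = 0.
That is s² + 7.997s + 38.84 = 0, so ω_n = 6.232 rad/s and ζ = 7.997/(2·6.232) = 0.6416.
%OS = 100·exp(−πζ/√(1−ζ²)) = 7.22%.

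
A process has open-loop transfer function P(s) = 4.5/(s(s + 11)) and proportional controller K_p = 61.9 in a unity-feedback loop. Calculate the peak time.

From 1 + K_pP(s) = 0: s² + 11s + 278.6 = 0 ⇒ ω_n = 16.69, ζ = 0.3295.
Damped frequency ω_d = ω_n√(1−ζ²) = 15.76 rad/s, so peak time T_p = π/ω_d = 0.199 s.

T_p = 0.199 s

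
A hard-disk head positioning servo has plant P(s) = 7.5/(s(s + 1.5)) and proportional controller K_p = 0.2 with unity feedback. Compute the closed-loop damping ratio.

ζ = 0.612

1 + K_p·P(s) = 0 gives s² + 1.5s + 1.5 = 0.
So ω_n² = 1.5 ⇒ ω_n = 1.225 rad/s, and ζ = 1.5/(2ω_n) = 0.612.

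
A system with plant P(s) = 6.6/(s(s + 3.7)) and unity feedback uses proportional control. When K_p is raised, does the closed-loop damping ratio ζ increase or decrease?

decrease

ζ = 3.7/(2√(6.6K_p)); increasing K_p raises the denominator, so ζ falls.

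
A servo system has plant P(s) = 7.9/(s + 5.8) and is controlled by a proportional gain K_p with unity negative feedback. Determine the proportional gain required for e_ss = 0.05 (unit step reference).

For a type-0 loop with proportional control, e_ss = 1/(1 + K_p·P(0)).
P(0) = 1.362. Require 1/(1 + K_p·1.362) = 0.05, so 1 + 1.362·K_p = 20.
K_p = (20 − 1)/1.362 = 13.9.

K_p = 13.9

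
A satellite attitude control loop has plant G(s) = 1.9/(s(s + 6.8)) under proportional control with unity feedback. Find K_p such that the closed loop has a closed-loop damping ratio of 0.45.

Closed-loop characteristic equation: s² + 6.8s + K_p·1.9 = 0.
So ω_n = √(1.9K_p) and 2ζω_n = 6.8, giving ζ = 6.8/(2√(1.9K_p)).
Setting ζ = 0.45: √(1.9K_p) = 6.8/(2·0.45) = 7.556, so K_p = 57.09/1.9 = 30.

K_p = 30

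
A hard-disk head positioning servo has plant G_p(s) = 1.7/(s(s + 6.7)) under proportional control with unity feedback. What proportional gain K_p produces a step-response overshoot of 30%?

K_p = 51.5

From %OS = 100·exp(−πζ/√(1−ζ²)) = 30%, ζ = −ln(0.3)/√(π²+ln²(0.3)) = 0.3579.
Characteristic equation s² + 6.7s + 1.7K_p = 0 gives ζ = 6.7/(2√(1.7K_p)).
Setting ζ = 0.3579: √(1.7K_p) = 6.7/(2·0.3579) = 9.361, so K_p = 87.63/1.7 = 51.5.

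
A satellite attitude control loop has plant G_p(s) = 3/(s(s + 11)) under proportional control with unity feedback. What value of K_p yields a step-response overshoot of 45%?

K_p = 166

From %OS = 100·exp(−πζ/√(1−ζ²)) = 45%, ζ = −ln(0.45)/√(π²+ln²(0.45)) = 0.2463.
Characteristic equation s² + 11s + 3K_p = 0 gives ζ = 11/(2√(3K_p)).
Setting ζ = 0.2463: √(3K_p) = 11/(2·0.2463) = 22.33, so K_p = 498.5/3 = 166.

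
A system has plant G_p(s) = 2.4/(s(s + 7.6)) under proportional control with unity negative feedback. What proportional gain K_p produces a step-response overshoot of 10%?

K_p = 17.2

From %OS = 100·exp(−πζ/√(1−ζ²)) = 10%, ζ = −ln(0.1)/√(π²+ln²(0.1)) = 0.5912.
Characteristic equation s² + 7.6s + 2.4K_p = 0 gives ζ = 7.6/(2√(2.4K_p)).
Setting ζ = 0.5912: √(2.4K_p) = 7.6/(2·0.5912) = 6.428, so K_p = 41.32/2.4 = 17.2.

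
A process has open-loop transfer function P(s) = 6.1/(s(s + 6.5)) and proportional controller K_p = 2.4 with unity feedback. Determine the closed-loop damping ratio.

ζ = 0.849

The closed-loop denominator is s(s+6.5) + 2.4·6.1 = s² + 6.5s + 14.64.
Matching s² + 2ζω_n s + ω_n²: ω_n = √14.64 = 3.826 rad/s and 2ζω_n = 6.5, so ζ = 6.5/(2·3.826) = 0.849.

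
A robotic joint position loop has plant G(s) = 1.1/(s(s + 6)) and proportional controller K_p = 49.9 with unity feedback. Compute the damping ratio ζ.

With unity feedback the closed-loop characteristic equation is s² + 6s + 49.9·1.1 = s² + 6s + 54.89 = 0.
Matching s² + 2ζω_n s + ω_n²: ω_n = √54.89 = 7.409 rad/s and 2ζω_n = 6, so ζ = 6/(2·7.409) = 0.405.

ζ = 0.405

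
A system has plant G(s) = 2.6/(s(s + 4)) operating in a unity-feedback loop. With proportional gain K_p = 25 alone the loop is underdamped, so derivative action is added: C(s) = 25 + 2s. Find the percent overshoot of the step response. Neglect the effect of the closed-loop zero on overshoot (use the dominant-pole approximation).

11.3%

Forward path: (25 + 2s)·2.6/(s(s+4)). The closed-loop characteristic equation is s² + (4 + 2.6·2)s + 2.6·25 = 0.
That is s² + 9.2s + 65 = 0, so ω_n = 8.062 rad/s and ζ = 9.2/(2·8.062) = 0.5706.
%OS = 100·exp(−πζ/√(1−ζ²)) = 11.3%.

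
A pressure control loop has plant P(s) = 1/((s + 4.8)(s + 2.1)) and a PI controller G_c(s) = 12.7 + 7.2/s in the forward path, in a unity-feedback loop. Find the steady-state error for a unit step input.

0

The open loop G_c(s)P(s) has a pole at the origin (type 1), so the static position error constant is infinite and e_ss = 1/(1+∞) = 0.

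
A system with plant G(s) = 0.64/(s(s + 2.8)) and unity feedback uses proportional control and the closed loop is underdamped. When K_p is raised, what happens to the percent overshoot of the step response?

increase

Characteristic equation s² + 2.8s + K_p·0.64 = 0: raising K_p raises ω_n while 2ζω_n = 2.8 is fixed, so ζ falls and overshoot grows.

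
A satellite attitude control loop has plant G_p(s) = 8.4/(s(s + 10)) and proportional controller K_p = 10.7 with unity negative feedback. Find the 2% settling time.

From 1 + K_pG_p(s) = 0: s² + 10s + 89.88 = 0 ⇒ ω_n = 9.481, ζ = 0.5274.
2% settling time T_s ≈ 4/(ζω_n) = 4/5 = 0.8 s.

T_s ≈ 0.8 s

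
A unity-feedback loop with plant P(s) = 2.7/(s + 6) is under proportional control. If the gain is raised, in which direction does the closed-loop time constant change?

decrease

Closed-loop pole is at s = −(6+K_p·2.7); larger K_p moves it further left, so τ = 1/(6+K_p·2.7) decreases.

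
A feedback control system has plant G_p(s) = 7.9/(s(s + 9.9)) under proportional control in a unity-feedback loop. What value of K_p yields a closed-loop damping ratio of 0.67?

Closed-loop characteristic equation: s² + 9.9s + K_p·7.9 = 0.
So ω_n = √(7.9K_p) and 2ζω_n = 9.9, giving ζ = 9.9/(2√(7.9K_p)).
Setting ζ = 0.67: √(7.9K_p) = 9.9/(2·0.67) = 7.388, so K_p = 54.58/7.9 = 6.91.

K_p = 6.91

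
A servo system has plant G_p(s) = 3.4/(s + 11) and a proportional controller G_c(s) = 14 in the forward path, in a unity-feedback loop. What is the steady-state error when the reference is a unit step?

0.188

The loop is type 0. Static position error constant K_pos = G_c(0)·G_p(0) = 14·0.3091 = 4.327.
Steady-state error to a unit step: e_ss = 1/(1+K_pos) = 1/5.327 = 0.188.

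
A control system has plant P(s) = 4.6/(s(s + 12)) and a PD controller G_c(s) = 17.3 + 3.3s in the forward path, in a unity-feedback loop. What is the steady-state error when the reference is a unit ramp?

0.151

The loop has one pole at the origin (type 1). Velocity error constant K_v = lim_{s→0} s·G_c(s)P(s) = 17.3·4.6/12 = 6.632.
Steady-state error to a unit ramp: e_ss = 1/K_v = 0.151.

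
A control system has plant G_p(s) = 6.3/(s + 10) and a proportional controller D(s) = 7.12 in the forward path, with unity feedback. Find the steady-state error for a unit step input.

0.182

The loop is type 0. Static position error constant K_pos = D(0)·G_p(0) = 7.12·0.63 = 4.486.
Steady-state error to a unit step: e_ss = 1/(1+K_pos) = 1/5.486 = 0.182.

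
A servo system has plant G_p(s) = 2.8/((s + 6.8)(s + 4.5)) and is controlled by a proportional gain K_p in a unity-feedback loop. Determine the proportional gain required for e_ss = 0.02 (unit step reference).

For a type-0 loop with proportional control, e_ss = 1/(1 + K_p·G_p(0)).
G_p(0) = 0.0915. Require 1/(1 + K_p·0.0915) = 0.02, so 1 + 0.0915·K_p = 50.
K_p = (50 − 1)/0.0915 = 536.

K_p = 536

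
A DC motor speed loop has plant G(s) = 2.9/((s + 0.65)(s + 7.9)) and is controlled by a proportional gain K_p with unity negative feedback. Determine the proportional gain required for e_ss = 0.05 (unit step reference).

K_p = 33.6

For a type-0 loop with proportional control, e_ss = 1/(1 + K_p·G(0)).
G(0) = 0.5648. Require 1/(1 + K_p·0.5648) = 0.05, so 1 + 0.5648·K_p = 20.
K_p = (20 − 1)/0.5648 = 33.6.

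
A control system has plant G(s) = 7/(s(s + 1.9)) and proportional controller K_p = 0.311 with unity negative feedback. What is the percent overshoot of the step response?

7.11%

From 1 + K_pG(s) = 0: s² + 1.9s + 2.177 = 0 ⇒ ω_n = 1.475, ζ = 0.6439.
%OS = 100·exp(−πζ/√(1−ζ²)) = 100·exp(−π·0.6439/√0.5854) = 7.11%.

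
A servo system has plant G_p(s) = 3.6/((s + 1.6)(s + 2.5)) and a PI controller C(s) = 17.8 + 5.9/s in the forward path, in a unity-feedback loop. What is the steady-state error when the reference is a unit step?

The open loop C(s)G_p(s) has a pole at the origin (type 1), so the static position error constant is infinite and e_ss = 1/(1+∞) = 0.

0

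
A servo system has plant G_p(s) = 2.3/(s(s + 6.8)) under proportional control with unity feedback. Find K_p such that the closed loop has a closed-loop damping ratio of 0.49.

Closed-loop characteristic equation: s² + 6.8s + K_p·2.3 = 0.
So ω_n = √(2.3K_p) and 2ζω_n = 6.8, giving ζ = 6.8/(2√(2.3K_p)).
Setting ζ = 0.49: √(2.3K_p) = 6.8/(2·0.49) = 6.939, so K_p = 48.15/2.3 = 20.9.

K_p = 20.9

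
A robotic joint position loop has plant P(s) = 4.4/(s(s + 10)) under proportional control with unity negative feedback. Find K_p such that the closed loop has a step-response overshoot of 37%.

K_p = 62.4

From %OS = 100·exp(−πζ/√(1−ζ²)) = 37%, ζ = −ln(0.37)/√(π²+ln²(0.37)) = 0.3017.
Characteristic equation s² + 10s + 4.4K_p = 0 gives ζ = 10/(2√(4.4K_p)).
Setting ζ = 0.3017: √(4.4K_p) = 10/(2·0.3017) = 16.57, so K_p = 274.6/4.4 = 62.4.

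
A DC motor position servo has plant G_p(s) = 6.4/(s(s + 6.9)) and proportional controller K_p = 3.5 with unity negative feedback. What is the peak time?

T_p = 0.97 s

From 1 + K_pG_p(s) = 0: s² + 6.9s + 22.4 = 0 ⇒ ω_n = 4.733, ζ = 0.7289.
Damped frequency ω_d = ω_n√(1−ζ²) = 3.24 rad/s, so peak time T_p = π/ω_d = 0.97 s.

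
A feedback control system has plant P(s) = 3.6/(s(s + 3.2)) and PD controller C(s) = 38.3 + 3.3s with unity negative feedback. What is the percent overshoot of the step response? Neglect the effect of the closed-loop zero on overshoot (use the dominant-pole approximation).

7.2%

Forward path: (38.3 + 3.3s)·3.6/(s(s+3.2)). The closed-loop characteristic equation is s² + (3.2 + 3.6·3.3)s + 3.6·38.3 = 0.
That is s² + 15.08s + 137.9 = 0, so ω_n = 11.74 rad/s and ζ = 15.08/(2·11.74) = 0.6421.
%OS = 100·exp(−πζ/√(1−ζ²)) = 7.2%.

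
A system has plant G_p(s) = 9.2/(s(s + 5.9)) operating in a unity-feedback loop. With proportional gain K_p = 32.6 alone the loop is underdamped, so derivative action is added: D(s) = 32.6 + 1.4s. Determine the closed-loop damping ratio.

ζ = 0.542

Forward path: (32.6 + 1.4s)·9.2/(s(s+5.9)). The closed-loop characteristic equation is s² + (5.9 + 9.2·1.4)s + 9.2·32.6 = 0.
That is s² + 18.78s + 299.9 = 0, so ω_n = 17.32 rad/s and ζ = 18.78/(2·17.32) = 0.5422.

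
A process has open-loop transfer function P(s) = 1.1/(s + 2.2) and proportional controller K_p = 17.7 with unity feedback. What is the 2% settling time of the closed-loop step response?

T_s ≈ 0.185 s

Closed-loop transfer function: T(s) = K_p·P(s)/(1 + K_p·P(s)) = 19.47/(s + 2.2 + 19.47) = 19.47/(s + 21.67).
Time constant τ = 1/21.67 = 0.04615 s, so the 2% settling time is about 4τ = 0.185 s.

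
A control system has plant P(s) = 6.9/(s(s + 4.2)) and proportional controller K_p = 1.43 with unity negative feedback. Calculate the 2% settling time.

T_s ≈ 1.9 s

The closed-loop denominator s² + 4.2s + 9.867 gives ω_n = √9.867 = 3.141 and ζ = 4.2/(2ω_n) = 0.6685.
2% settling time T_s ≈ 4/(ζω_n) = 4/2.1 = 1.9 s.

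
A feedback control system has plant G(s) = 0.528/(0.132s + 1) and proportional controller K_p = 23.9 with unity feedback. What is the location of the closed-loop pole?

s = -103.2

Closed loop: T(s) = K_p·G/(1+K_p·G) = 12.62/(0.132s + 1 + 12.62), with pole at s = −(1 + 12.62)/0.132 = −103.2.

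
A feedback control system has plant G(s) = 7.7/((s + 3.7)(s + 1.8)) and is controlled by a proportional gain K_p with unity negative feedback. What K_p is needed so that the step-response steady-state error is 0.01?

K_p = 85.6

Steady-state error for a unit step on this type-0 loop is 1/(1 + K_p·G(0)).
G(0) = 1.156. Require 1/(1 + K_p·1.156) = 0.01, so 1 + 1.156·K_p = 100.
K_p = (100 − 1)/1.156 = 85.6.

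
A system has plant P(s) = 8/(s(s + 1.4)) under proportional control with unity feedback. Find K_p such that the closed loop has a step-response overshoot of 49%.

From %OS = 100·exp(−πζ/√(1−ζ²)) = 49%, ζ = −ln(0.49)/√(π²+ln²(0.49)) = 0.2214.
Characteristic equation s² + 1.4s + 8K_p = 0 gives ζ = 1.4/(2√(8K_p)).
Setting ζ = 0.2214: √(8K_p) = 1.4/(2·0.2214) = 3.161, so K_p = 9.994/8 = 1.25.

K_p = 1.25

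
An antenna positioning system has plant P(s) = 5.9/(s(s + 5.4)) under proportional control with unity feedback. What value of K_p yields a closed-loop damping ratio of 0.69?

Closed-loop characteristic equation: s² + 5.4s + K_p·5.9 = 0.
So ω_n = √(5.9K_p) and 2ζω_n = 5.4, giving ζ = 5.4/(2√(5.9K_p)).
Setting ζ = 0.69: √(5.9K_p) = 5.4/(2·0.69) = 3.913, so K_p = 15.31/5.9 = 2.6.

K_p = 2.6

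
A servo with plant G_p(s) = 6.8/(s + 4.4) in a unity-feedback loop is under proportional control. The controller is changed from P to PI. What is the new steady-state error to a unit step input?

Adding integral action puts a pole at s = 0 in the forward path, raising the system type to 1; a type-1 loop has zero steady-state error to a step.

0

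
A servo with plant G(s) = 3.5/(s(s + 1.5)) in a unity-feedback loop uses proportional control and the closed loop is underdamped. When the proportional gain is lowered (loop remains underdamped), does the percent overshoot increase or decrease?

decrease

ζ = 1.5/(2√(3.5K_p)) rises as K_p falls; higher damping means less overshoot.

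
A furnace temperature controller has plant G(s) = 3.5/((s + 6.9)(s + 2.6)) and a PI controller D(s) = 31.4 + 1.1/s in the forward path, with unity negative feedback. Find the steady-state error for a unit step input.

0

The open loop D(s)G(s) has a pole at the origin (type 1), so the static position error constant is infinite and e_ss = 1/(1+∞) = 0.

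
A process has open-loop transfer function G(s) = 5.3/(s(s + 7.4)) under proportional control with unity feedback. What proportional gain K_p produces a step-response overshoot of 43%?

K_p = 38.4

From %OS = 100·exp(−πζ/√(1−ζ²)) = 43%, ζ = −ln(0.43)/√(π²+ln²(0.43)) = 0.2594.
Characteristic equation s² + 7.4s + 5.3K_p = 0 gives ζ = 7.4/(2√(5.3K_p)).
Setting ζ = 0.2594: √(5.3K_p) = 7.4/(2·0.2594) = 14.26, so K_p = 203.4/5.3 = 38.4.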